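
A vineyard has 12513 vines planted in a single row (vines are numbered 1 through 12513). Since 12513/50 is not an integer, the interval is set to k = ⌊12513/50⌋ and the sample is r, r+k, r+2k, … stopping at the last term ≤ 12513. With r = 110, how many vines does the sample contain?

k = ⌊12513/50⌋ = 250
Achieved size = ⌊(12513 − 110)/250⌋ + 1 = ⌊12403/250⌋ + 1 = 49 + 1 = 50
(last selection: 110 + 49×250 = 12360 ≤ 12513; next would be 12610 > 12513)

50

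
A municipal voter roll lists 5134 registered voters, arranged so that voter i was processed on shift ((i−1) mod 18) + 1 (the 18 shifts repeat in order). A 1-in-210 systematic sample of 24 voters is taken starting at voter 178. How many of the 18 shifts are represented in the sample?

3

Consecutive selections differ by k = 210, so their shift numbers differ by 210 mod 18 = 12.
gcd(210, 18) = 6, so the sample visits 18/6 = 3 distinct residues mod 18.
Start 178 is shift 16; the shifts hit are 4, 10, 16.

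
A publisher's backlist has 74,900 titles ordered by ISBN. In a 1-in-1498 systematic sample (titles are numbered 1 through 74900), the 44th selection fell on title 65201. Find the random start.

787

k = 1498
r = 65201 − (44−1)×1498 = 65201 − 64414 = 787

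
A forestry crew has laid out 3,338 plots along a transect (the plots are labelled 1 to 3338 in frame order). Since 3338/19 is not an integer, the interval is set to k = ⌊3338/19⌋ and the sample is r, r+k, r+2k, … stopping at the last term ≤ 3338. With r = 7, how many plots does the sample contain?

20

k = ⌊3338/19⌋ = 175
Achieved size = ⌊(3338 − 7)/175⌋ + 1 = ⌊3331/175⌋ + 1 = 19 + 1 = 20
(last selection: 7 + 19×175 = 3332 ≤ 3338; next would be 3507 > 3338)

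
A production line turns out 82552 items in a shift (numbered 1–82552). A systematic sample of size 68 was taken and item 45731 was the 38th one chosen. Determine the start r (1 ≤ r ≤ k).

k = 82552/68 = 1214
r = 45731 − (38−1)×1214 = 45731 − 44918 = 813

813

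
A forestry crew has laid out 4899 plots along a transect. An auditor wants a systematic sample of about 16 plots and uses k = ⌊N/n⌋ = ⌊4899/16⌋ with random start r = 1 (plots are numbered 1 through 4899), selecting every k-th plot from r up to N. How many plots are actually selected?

17

k = ⌊4899/16⌋ = 306
Achieved size = ⌊(4899 − 1)/306⌋ + 1 = ⌊4898/306⌋ + 1 = 16 + 1 = 17
(last selection: 1 + 16×306 = 4897 ≤ 4899; next would be 5203 > 4899)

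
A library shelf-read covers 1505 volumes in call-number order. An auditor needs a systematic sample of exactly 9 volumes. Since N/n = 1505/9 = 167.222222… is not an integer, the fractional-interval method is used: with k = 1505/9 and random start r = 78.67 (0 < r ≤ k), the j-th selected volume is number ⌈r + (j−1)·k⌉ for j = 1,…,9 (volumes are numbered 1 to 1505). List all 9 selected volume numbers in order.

j=1: r + 0k = 78.67 → ⌈·⌉ = 79
j=2: r + 1k = 245.892222… → ⌈·⌉ = 246
j=3: r + 2k = 413.114444… → ⌈·⌉ = 414
j=4: r + 3k = 580.336666… → ⌈·⌉ = 581
j=5: r + 4k = 747.558888… → ⌈·⌉ = 748
j=6: r + 5k = 914.781111… → ⌈·⌉ = 915
j=7: r + 6k = 1082.003333… → ⌈·⌉ = 1083
j=8: r + 7k = 1249.225555… → ⌈·⌉ = 1250
j=9: r + 8k = 1416.447777… → ⌈·⌉ = 1417

79, 246, 414, 581, 748, 915, 1083, 1250, 1417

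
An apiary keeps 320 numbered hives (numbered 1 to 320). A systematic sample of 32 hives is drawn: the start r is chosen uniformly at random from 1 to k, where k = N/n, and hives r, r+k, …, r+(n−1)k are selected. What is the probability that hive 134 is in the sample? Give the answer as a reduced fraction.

k = 320/32 = 10.
Hive 134 is selected iff r ≡ 134 (mod 10); exactly one such r in {1,…,10}.
Inclusion probability = 1/10.

1/10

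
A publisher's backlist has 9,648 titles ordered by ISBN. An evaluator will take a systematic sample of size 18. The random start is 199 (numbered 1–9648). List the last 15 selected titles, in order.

1807, 2343, 2879, 3415, 3951, 4487, 5023, 5559, 6095, 6631, 7167, 7703, 8239, 8775, 9311

k = N/n = 9648/18 = 536
4th selection = 199 + 3×536 = 1807
5th: 1807 + 536 = 2343
6th: 2343 + 536 = 2879
7th: 2879 + 536 = 3415
8th: 3415 + 536 = 3951
9th: 3951 + 536 = 4487
10th: 4487 + 536 = 5023
11th: 5023 + 536 = 5559
12th: 5559 + 536 = 6095
13th: 6095 + 536 = 6631
14th: 6631 + 536 = 7167
15th: 7167 + 536 = 7703
16th: 7703 + 536 = 8239
17th: 8239 + 536 = 8775
18th: 8775 + 536 = 9311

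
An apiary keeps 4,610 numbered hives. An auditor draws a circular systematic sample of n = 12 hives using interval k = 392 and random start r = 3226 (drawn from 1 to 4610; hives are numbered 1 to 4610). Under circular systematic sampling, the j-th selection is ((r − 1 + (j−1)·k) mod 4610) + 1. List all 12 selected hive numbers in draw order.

Selection 1: 3226
Selection 2: 3226 + 392 = 3618
Selection 3: 3618 + 392 = 4010
Selection 4: 4010 + 392 = 4402
Selection 5: 4402 + 392 = 4794 → 4794 − 4610 = 184
Selection 6: 184 + 392 = 576
Selection 7: 576 + 392 = 968
Selection 8: 968 + 392 = 1360
Selection 9: 1360 + 392 = 1752
Selection 10: 1752 + 392 = 2144
Selection 11: 2144 + 392 = 2536
Selection 12: 2536 + 392 = 2928

3226, 3618, 4010, 4402, 184, 576, 968, 1360, 1752, 2144, 2536, 2928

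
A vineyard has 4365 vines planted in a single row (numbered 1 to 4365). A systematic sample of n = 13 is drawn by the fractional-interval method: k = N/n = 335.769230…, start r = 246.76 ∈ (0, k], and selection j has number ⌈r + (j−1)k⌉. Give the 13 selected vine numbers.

j=1: r + 0k = 246.76 → ⌈·⌉ = 247
j=2: r + 1k = 582.529230… → ⌈·⌉ = 583
j=3: r + 2k = 918.298461… → ⌈·⌉ = 919
j=4: r + 3k = 1254.067692… → ⌈·⌉ = 1255
j=5: r + 4k = 1589.836923… → ⌈·⌉ = 1590
j=6: r + 5k = 1925.606153… → ⌈·⌉ = 1926
j=7: r + 6k = 2261.375384… → ⌈·⌉ = 2262
j=8: r + 7k = 2597.144615… → ⌈·⌉ = 2598
j=9: r + 8k = 2932.913846… → ⌈·⌉ = 2933
j=10: r + 9k = 3268.683076… → ⌈·⌉ = 3269
j=11: r + 10k = 3604.452307… → ⌈·⌉ = 3605
j=12: r + 11k = 3940.221538… → ⌈·⌉ = 3941
j=13: r + 12k = 4275.990769… → ⌈·⌉ = 4276

247, 583, 919, 1255, 1590, 1926, 2262, 2598, 2933, 3269, 3605, 3941, 4276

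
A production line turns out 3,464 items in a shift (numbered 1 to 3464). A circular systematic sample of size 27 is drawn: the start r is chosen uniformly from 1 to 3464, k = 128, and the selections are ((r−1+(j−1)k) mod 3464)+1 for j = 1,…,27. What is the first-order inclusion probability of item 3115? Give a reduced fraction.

For each position j, as r ranges over 1…3464 the j-th selection hits every item exactly once, so item 3115 is selected for exactly 27 of the 3464 starts.
Inclusion probability = 27/3464.

27/3464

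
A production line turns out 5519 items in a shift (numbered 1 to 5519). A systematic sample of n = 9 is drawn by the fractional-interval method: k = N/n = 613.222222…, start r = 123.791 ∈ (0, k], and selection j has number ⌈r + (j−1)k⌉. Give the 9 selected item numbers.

j=1: r + 0k = 123.791 → ⌈·⌉ = 124
j=2: r + 1k = 737.013222… → ⌈·⌉ = 738
j=3: r + 2k = 1350.235444… → ⌈·⌉ = 1351
j=4: r + 3k = 1963.457666… → ⌈·⌉ = 1964
j=5: r + 4k = 2576.679888… → ⌈·⌉ = 2577
j=6: r + 5k = 3189.902111… → ⌈·⌉ = 3190
j=7: r + 6k = 3803.124333… → ⌈·⌉ = 3804
j=8: r + 7k = 4416.346555… → ⌈·⌉ = 4417
j=9: r + 8k = 5029.568777… → ⌈·⌉ = 5030

124, 738, 1351, 1964, 2577, 3190, 3804, 4417, 5030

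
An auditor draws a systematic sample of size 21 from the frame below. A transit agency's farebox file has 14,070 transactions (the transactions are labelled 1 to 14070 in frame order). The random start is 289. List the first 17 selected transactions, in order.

k = N/n = 14070/21 = 670
transaction 1: 289
transaction 2: 289 + 670 = 959
transaction 3: 959 + 670 = 1629
transaction 4: 1629 + 670 = 2299
transaction 5: 2299 + 670 = 2969
transaction 6: 2969 + 670 = 3639
transaction 7: 3639 + 670 = 4309
transaction 8: 4309 + 670 = 4979
transaction 9: 4979 + 670 = 5649
transaction 10: 5649 + 670 = 6319
transaction 11: 6319 + 670 = 6989
transaction 12: 6989 + 670 = 7659
transaction 13: 7659 + 670 = 8329
transaction 14: 8329 + 670 = 8999
transaction 15: 8999 + 670 = 9669
transaction 16: 9669 + 670 = 10339
transaction 17: 10339 + 670 = 11009

289, 959, 1629, 2299, 2969, 3639, 4309, 4979, 5649, 6319, 6989, 7659, 8329, 8999, 9669, 10339, 11009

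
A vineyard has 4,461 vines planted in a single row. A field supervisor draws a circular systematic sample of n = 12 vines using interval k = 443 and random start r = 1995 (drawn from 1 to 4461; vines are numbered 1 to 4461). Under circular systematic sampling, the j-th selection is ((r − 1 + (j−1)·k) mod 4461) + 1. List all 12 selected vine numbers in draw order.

1995, 2438, 2881, 3324, 3767, 4210, 192, 635, 1078, 1521, 1964, 2407

Selection 1: 1995
Selection 2: 1995 + 443 = 2438
Selection 3: 2438 + 443 = 2881
Selection 4: 2881 + 443 = 3324
Selection 5: 3324 + 443 = 3767
Selection 6: 3767 + 443 = 4210
Selection 7: 4210 + 443 = 4653 → 4653 − 4461 = 192
Selection 8: 192 + 443 = 635
Selection 9: 635 + 443 = 1078
Selection 10: 1078 + 443 = 1521
Selection 11: 1521 + 443 = 1964
Selection 12: 1964 + 443 = 2407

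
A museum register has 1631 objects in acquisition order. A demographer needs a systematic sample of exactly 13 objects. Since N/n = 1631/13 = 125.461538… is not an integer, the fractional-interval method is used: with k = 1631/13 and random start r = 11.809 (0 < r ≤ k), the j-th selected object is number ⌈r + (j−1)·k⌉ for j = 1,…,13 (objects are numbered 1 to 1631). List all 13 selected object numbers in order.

12, 138, 263, 389, 514, 640, 765, 891, 1016, 1141, 1267, 1392, 1518

j=1: r + 0k = 11.809 → ⌈·⌉ = 12
j=2: r + 1k = 137.270538… → ⌈·⌉ = 138
j=3: r + 2k = 262.732076… → ⌈·⌉ = 263
j=4: r + 3k = 388.193615… → ⌈·⌉ = 389
j=5: r + 4k = 513.655153… → ⌈·⌉ = 514
j=6: r + 5k = 639.116692… → ⌈·⌉ = 640
j=7: r + 6k = 764.578230… → ⌈·⌉ = 765
j=8: r + 7k = 890.039769… → ⌈·⌉ = 891
j=9: r + 8k = 1015.501307… → ⌈·⌉ = 1016
j=10: r + 9k = 1140.962846… → ⌈·⌉ = 1141
j=11: r + 10k = 1266.424384… → ⌈·⌉ = 1267
j=12: r + 11k = 1391.885923… → ⌈·⌉ = 1392
j=13: r + 12k = 1517.347461… → ⌈·⌉ = 1518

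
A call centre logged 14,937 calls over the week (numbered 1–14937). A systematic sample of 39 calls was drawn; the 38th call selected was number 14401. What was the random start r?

k = 14937/39 = 383
r = 14401 − (38−1)×383 = 14401 − 14171 = 230

230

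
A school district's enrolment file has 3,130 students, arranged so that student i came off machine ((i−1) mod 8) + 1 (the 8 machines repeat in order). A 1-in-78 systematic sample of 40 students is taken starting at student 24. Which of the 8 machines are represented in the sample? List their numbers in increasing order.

Consecutive selections differ by k = 78, so their machine numbers differ by 78 mod 8 = 6.
gcd(78, 8) = 2, so the sample visits 8/2 = 4 distinct residues mod 8.
Start 24 is machine 8; the machines hit are 2, 4, 6, 8.

2, 4, 6, 8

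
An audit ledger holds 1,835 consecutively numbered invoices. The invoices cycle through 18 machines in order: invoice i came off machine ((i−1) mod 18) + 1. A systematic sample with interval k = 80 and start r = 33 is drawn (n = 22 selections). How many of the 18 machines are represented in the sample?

Consecutive selections differ by k = 80, so their machine numbers differ by 80 mod 18 = 8.
gcd(80, 18) = 2, so the sample visits 18/2 = 9 distinct residues mod 18.
Start 33 is machine 15; the machines hit are 1, 3, 5, 7, 9, 11, 13, 15, 17.

9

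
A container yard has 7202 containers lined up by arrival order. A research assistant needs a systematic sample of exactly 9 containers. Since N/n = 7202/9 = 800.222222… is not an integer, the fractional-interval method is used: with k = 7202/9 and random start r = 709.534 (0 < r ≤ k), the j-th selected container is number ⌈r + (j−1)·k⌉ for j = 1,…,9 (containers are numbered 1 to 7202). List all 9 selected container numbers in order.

j=1: r + 0k = 709.534 → ⌈·⌉ = 710
j=2: r + 1k = 1509.756222… → ⌈·⌉ = 1510
j=3: r + 2k = 2309.978444… → ⌈·⌉ = 2310
j=4: r + 3k = 3110.200666… → ⌈·⌉ = 3111
j=5: r + 4k = 3910.422888… → ⌈·⌉ = 3911
j=6: r + 5k = 4710.645111… → ⌈·⌉ = 4711
j=7: r + 6k = 5510.867333… → ⌈·⌉ = 5511
j=8: r + 7k = 6311.089555… → ⌈·⌉ = 6312
j=9: r + 8k = 7111.311777… → ⌈·⌉ = 7112

710, 1510, 2310, 3111, 3911, 4711, 5511, 6312, 7112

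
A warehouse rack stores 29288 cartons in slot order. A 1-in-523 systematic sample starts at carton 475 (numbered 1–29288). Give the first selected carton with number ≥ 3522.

k = 523
Steps past start: ⌈(3522 − 475)/523⌉ = ⌈3047/523⌉ = 6
Selected carton: 475 + 6×523 = 3613

3613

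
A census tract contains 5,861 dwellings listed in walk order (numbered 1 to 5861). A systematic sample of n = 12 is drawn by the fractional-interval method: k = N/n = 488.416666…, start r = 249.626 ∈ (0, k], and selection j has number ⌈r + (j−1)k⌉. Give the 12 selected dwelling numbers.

j=1: r + 0k = 249.626 → ⌈·⌉ = 250
j=2: r + 1k = 738.042666… → ⌈·⌉ = 739
j=3: r + 2k = 1226.459333… → ⌈·⌉ = 1227
j=4: r + 3k = 1714.876 → ⌈·⌉ = 1715
j=5: r + 4k = 2203.292666… → ⌈·⌉ = 2204
j=6: r + 5k = 2691.709333… → ⌈·⌉ = 2692
j=7: r + 6k = 3180.126 → ⌈·⌉ = 3181
j=8: r + 7k = 3668.542666… → ⌈·⌉ = 3669
j=9: r + 8k = 4156.959333… → ⌈·⌉ = 4157
j=10: r + 9k = 4645.376 → ⌈·⌉ = 4646
j=11: r + 10k = 5133.792666… → ⌈·⌉ = 5134
j=12: r + 11k = 5622.209333… → ⌈·⌉ = 5623

250, 739, 1227, 1715, 2204, 2692, 3181, 3669, 4157, 4646, 5134, 5623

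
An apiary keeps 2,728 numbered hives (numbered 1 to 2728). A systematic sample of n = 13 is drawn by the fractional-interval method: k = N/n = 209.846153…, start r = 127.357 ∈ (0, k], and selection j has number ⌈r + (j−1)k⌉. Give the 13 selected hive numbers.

128, 338, 548, 757, 967, 1177, 1387, 1597, 1807, 2016, 2226, 2436, 2646

j=1: r + 0k = 127.357 → ⌈·⌉ = 128
j=2: r + 1k = 337.203153… → ⌈·⌉ = 338
j=3: r + 2k = 547.049307… → ⌈·⌉ = 548
j=4: r + 3k = 756.895461… → ⌈·⌉ = 757
j=5: r + 4k = 966.741615… → ⌈·⌉ = 967
j=6: r + 5k = 1176.587769… → ⌈·⌉ = 1177
j=7: r + 6k = 1386.433923… → ⌈·⌉ = 1387
j=8: r + 7k = 1596.280076… → ⌈·⌉ = 1597
j=9: r + 8k = 1806.126230… → ⌈·⌉ = 1807
j=10: r + 9k = 2015.972384… → ⌈·⌉ = 2016
j=11: r + 10k = 2225.818538… → ⌈·⌉ = 2226
j=12: r + 11k = 2435.664692… → ⌈·⌉ = 2436
j=13: r + 12k = 2645.510846… → ⌈·⌉ = 2646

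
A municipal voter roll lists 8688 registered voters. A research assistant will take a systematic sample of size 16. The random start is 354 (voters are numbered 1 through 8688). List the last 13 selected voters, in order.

k = N/n = 8688/16 = 543
4th selection = 354 + 3×543 = 1983
5th: 1983 + 543 = 2526
6th: 2526 + 543 = 3069
7th: 3069 + 543 = 3612
8th: 3612 + 543 = 4155
9th: 4155 + 543 = 4698
10th: 4698 + 543 = 5241
11th: 5241 + 543 = 5784
12th: 5784 + 543 = 6327
13th: 6327 + 543 = 6870
14th: 6870 + 543 = 7413
15th: 7413 + 543 = 7956
16th: 7956 + 543 = 8499

1983, 2526, 3069, 3612, 4155, 4698, 5241, 5784, 6327, 6870, 7413, 7956, 8499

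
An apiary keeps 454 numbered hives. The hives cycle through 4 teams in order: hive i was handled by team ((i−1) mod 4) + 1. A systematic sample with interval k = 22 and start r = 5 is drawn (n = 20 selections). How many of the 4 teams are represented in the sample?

Consecutive selections differ by k = 22, so their team numbers differ by 22 mod 4 = 2.
gcd(22, 4) = 2, so the sample visits 4/2 = 2 distinct residues mod 4.
Start 5 is team 1; the teams hit are 1, 3.

2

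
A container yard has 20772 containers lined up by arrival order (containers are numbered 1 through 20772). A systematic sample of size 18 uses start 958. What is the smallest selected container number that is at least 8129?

k = 20772/18 = 1154
Steps past start: ⌈(8129 − 958)/1154⌉ = ⌈7171/1154⌉ = 7
Selected container: 958 + 7×1154 = 9036

9036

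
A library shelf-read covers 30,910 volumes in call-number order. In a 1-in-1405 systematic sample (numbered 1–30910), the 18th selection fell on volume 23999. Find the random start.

114

k = 1405
r = 23999 − (18−1)×1405 = 23999 − 23885 = 114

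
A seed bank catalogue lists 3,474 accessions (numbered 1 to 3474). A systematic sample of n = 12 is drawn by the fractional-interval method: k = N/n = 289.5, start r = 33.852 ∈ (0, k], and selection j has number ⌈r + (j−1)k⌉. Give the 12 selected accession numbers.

34, 324, 613, 903, 1192, 1482, 1771, 2061, 2350, 2640, 2929, 3219

j=1: r + 0k = 33.852 → ⌈·⌉ = 34
j=2: r + 1k = 323.352 → ⌈·⌉ = 324
j=3: r + 2k = 612.852 → ⌈·⌉ = 613
j=4: r + 3k = 902.352 → ⌈·⌉ = 903
j=5: r + 4k = 1191.852 → ⌈·⌉ = 1192
j=6: r + 5k = 1481.352 → ⌈·⌉ = 1482
j=7: r + 6k = 1770.852 → ⌈·⌉ = 1771
j=8: r + 7k = 2060.352 → ⌈·⌉ = 2061
j=9: r + 8k = 2349.852 → ⌈·⌉ = 2350
j=10: r + 9k = 2639.352 → ⌈·⌉ = 2640
j=11: r + 10k = 2928.852 → ⌈·⌉ = 2929
j=12: r + 11k = 3218.352 → ⌈·⌉ = 3219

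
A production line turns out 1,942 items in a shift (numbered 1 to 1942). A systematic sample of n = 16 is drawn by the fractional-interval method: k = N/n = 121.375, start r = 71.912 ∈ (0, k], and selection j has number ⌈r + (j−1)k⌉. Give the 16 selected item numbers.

j=1: r + 0k = 71.912 → ⌈·⌉ = 72
j=2: r + 1k = 193.287 → ⌈·⌉ = 194
j=3: r + 2k = 314.662 → ⌈·⌉ = 315
j=4: r + 3k = 436.037 → ⌈·⌉ = 437
j=5: r + 4k = 557.412 → ⌈·⌉ = 558
j=6: r + 5k = 678.787 → ⌈·⌉ = 679
j=7: r + 6k = 800.162 → ⌈·⌉ = 801
j=8: r + 7k = 921.537 → ⌈·⌉ = 922
j=9: r + 8k = 1042.912 → ⌈·⌉ = 1043
j=10: r + 9k = 1164.287 → ⌈·⌉ = 1165
j=11: r + 10k = 1285.662 → ⌈·⌉ = 1286
j=12: r + 11k = 1407.037 → ⌈·⌉ = 1408
j=13: r + 12k = 1528.412 → ⌈·⌉ = 1529
j=14: r + 13k = 1649.787 → ⌈·⌉ = 1650
j=15: r + 14k = 1771.162 → ⌈·⌉ = 1772
j=16: r + 15k = 1892.537 → ⌈·⌉ = 1893

72, 194, 315, 437, 558, 679, 801, 922, 1043, 1165, 1286, 1408, 1529, 1650, 1772, 1893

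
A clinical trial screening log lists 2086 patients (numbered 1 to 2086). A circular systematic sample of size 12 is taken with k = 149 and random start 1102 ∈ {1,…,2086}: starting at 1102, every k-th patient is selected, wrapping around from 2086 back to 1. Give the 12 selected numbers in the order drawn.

Selection 1: 1102
Selection 2: 1102 + 149 = 1251
Selection 3: 1251 + 149 = 1400
Selection 4: 1400 + 149 = 1549
Selection 5: 1549 + 149 = 1698
Selection 6: 1698 + 149 = 1847
Selection 7: 1847 + 149 = 1996
Selection 8: 1996 + 149 = 2145 → 2145 − 2086 = 59
Selection 9: 59 + 149 = 208
Selection 10: 208 + 149 = 357
Selection 11: 357 + 149 = 506
Selection 12: 506 + 149 = 655

1102, 1251, 1400, 1549, 1698, 1847, 1996, 59, 208, 357, 506, 655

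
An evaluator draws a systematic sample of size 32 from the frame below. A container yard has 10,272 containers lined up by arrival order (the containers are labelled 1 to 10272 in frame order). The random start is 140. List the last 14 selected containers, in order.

5918, 6239, 6560, 6881, 7202, 7523, 7844, 8165, 8486, 8807, 9128, 9449, 9770, 10091

k = N/n = 10272/32 = 321
19th selection = 140 + 18×321 = 5918
20th: 5918 + 321 = 6239
21st: 6239 + 321 = 6560
22nd: 6560 + 321 = 6881
23rd: 6881 + 321 = 7202
24th: 7202 + 321 = 7523
25th: 7523 + 321 = 7844
26th: 7844 + 321 = 8165
27th: 8165 + 321 = 8486
28th: 8486 + 321 = 8807
29th: 8807 + 321 = 9128
30th: 9128 + 321 = 9449
31st: 9449 + 321 = 9770
32nd: 9770 + 321 = 10091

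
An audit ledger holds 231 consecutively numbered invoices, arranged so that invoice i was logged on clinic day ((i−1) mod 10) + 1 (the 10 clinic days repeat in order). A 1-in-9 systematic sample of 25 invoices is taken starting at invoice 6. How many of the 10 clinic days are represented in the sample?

Consecutive selections differ by k = 9, so their clinic day numbers differ by 9 mod 10 = 9.
gcd(9, 10) = 1, so the sample visits 10/1 = 10 distinct residues mod 10.
Start 6 is clinic day 6; the clinic days hit are 1, 2, 3, 4, 5, 6, 7, 8, 9, 10.

10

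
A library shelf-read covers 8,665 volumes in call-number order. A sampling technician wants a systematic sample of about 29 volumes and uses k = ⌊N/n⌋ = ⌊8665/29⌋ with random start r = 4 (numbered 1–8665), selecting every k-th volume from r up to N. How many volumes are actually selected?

30

k = ⌊8665/29⌋ = 298
Achieved size = ⌊(8665 − 4)/298⌋ + 1 = ⌊8661/298⌋ + 1 = 29 + 1 = 30
(last selection: 4 + 29×298 = 8646 ≤ 8665; next would be 8944 > 8665)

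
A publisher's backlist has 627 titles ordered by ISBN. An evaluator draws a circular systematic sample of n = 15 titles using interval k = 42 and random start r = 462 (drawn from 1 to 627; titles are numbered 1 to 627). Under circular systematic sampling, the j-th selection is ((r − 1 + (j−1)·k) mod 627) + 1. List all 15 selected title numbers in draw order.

Selection 1: 462
Selection 2: 462 + 42 = 504
Selection 3: 504 + 42 = 546
Selection 4: 546 + 42 = 588
Selection 5: 588 + 42 = 630 → 630 − 627 = 3
Selection 6: 3 + 42 = 45
Selection 7: 45 + 42 = 87
Selection 8: 87 + 42 = 129
Selection 9: 129 + 42 = 171
Selection 10: 171 + 42 = 213
Selection 11: 213 + 42 = 255
Selection 12: 255 + 42 = 297
Selection 13: 297 + 42 = 339
Selection 14: 339 + 42 = 381
Selection 15: 381 + 42 = 423

462, 504, 546, 588, 3, 45, 87, 129, 171, 213, 255, 297, 339, 381, 423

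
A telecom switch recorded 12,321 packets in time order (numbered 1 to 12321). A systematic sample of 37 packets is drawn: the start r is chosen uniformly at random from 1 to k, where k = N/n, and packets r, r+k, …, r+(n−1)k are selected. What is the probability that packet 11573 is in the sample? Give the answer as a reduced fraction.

1/333

k = 12321/37 = 333.
Packet 11573 is selected iff r ≡ 11573 (mod 333); exactly one such r in {1,…,333}.
Inclusion probability = 1/333.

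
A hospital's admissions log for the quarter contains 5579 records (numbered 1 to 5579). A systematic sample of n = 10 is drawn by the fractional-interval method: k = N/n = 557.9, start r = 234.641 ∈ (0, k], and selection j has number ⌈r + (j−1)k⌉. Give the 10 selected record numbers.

j=1: r + 0k = 234.641 → ⌈·⌉ = 235
j=2: r + 1k = 792.541 → ⌈·⌉ = 793
j=3: r + 2k = 1350.441 → ⌈·⌉ = 1351
j=4: r + 3k = 1908.341 → ⌈·⌉ = 1909
j=5: r + 4k = 2466.241 → ⌈·⌉ = 2467
j=6: r + 5k = 3024.141 → ⌈·⌉ = 3025
j=7: r + 6k = 3582.041 → ⌈·⌉ = 3583
j=8: r + 7k = 4139.941 → ⌈·⌉ = 4140
j=9: r + 8k = 4697.841 → ⌈·⌉ = 4698
j=10: r + 9k = 5255.741 → ⌈·⌉ = 5256

235, 793, 1351, 1909, 2467, 3025, 3583, 4140, 4698, 5256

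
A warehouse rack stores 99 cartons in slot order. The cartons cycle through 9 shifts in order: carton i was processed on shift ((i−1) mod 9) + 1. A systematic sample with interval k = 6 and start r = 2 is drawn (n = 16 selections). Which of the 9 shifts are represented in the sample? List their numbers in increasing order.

Consecutive selections differ by k = 6, so their shift numbers differ by 6 mod 9 = 6.
gcd(6, 9) = 3, so the sample visits 9/3 = 3 distinct residues mod 9.
Start 2 is shift 2; the shifts hit are 2, 5, 8.

2, 5, 8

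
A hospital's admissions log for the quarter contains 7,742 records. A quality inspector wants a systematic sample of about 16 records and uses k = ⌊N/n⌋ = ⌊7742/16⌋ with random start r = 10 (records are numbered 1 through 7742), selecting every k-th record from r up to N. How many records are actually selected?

k = ⌊7742/16⌋ = 483
Achieved size = ⌊(7742 − 10)/483⌋ + 1 = ⌊7732/483⌋ + 1 = 16 + 1 = 17
(last selection: 10 + 16×483 = 7738 ≤ 7742; next would be 8221 > 7742)

17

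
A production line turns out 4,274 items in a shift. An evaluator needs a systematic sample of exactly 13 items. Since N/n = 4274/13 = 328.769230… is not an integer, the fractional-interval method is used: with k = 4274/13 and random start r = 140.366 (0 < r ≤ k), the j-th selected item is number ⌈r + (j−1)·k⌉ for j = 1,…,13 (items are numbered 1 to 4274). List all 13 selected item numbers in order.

141, 470, 798, 1127, 1456, 1785, 2113, 2442, 2771, 3100, 3429, 3757, 4086

j=1: r + 0k = 140.366 → ⌈·⌉ = 141
j=2: r + 1k = 469.135230… → ⌈·⌉ = 470
j=3: r + 2k = 797.904461… → ⌈·⌉ = 798
j=4: r + 3k = 1126.673692… → ⌈·⌉ = 1127
j=5: r + 4k = 1455.442923… → ⌈·⌉ = 1456
j=6: r + 5k = 1784.212153… → ⌈·⌉ = 1785
j=7: r + 6k = 2112.981384… → ⌈·⌉ = 2113
j=8: r + 7k = 2441.750615… → ⌈·⌉ = 2442
j=9: r + 8k = 2770.519846… → ⌈·⌉ = 2771
j=10: r + 9k = 3099.289076… → ⌈·⌉ = 3100
j=11: r + 10k = 3428.058307… → ⌈·⌉ = 3429
j=12: r + 11k = 3756.827538… → ⌈·⌉ = 3757
j=13: r + 12k = 4085.596769… → ⌈·⌉ = 4086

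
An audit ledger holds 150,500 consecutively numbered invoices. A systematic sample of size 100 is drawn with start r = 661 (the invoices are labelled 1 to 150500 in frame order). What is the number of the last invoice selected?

k = 150500/100 = 1505
100th selection = r + (100−1)·k = 661 + 99×1505 = 661 + 148995 = 149656

149656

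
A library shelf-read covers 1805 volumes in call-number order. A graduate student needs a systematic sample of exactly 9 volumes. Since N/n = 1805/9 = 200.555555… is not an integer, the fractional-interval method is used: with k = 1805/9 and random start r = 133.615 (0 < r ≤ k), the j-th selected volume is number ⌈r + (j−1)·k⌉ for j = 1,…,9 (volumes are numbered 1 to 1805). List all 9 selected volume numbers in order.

j=1: r + 0k = 133.615 → ⌈·⌉ = 134
j=2: r + 1k = 334.170555… → ⌈·⌉ = 335
j=3: r + 2k = 534.726111… → ⌈·⌉ = 535
j=4: r + 3k = 735.281666… → ⌈·⌉ = 736
j=5: r + 4k = 935.837222… → ⌈·⌉ = 936
j=6: r + 5k = 1136.392777… → ⌈·⌉ = 1137
j=7: r + 6k = 1336.948333… → ⌈·⌉ = 1337
j=8: r + 7k = 1537.503888… → ⌈·⌉ = 1538
j=9: r + 8k = 1738.059444… → ⌈·⌉ = 1739

134, 335, 535, 736, 936, 1137, 1337, 1538, 1739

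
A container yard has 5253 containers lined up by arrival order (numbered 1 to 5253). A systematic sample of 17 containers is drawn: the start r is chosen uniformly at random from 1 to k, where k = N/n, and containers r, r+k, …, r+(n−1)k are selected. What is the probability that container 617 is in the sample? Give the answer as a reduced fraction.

1/309

k = 5253/17 = 309.
Container 617 is selected iff r ≡ 617 (mod 309); exactly one such r in {1,…,309}.
Inclusion probability = 1/309.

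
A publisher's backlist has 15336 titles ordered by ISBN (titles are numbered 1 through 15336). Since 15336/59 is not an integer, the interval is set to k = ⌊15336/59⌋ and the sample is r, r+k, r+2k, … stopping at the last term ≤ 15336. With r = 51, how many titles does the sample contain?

k = ⌊15336/59⌋ = 259
Achieved size = ⌊(15336 − 51)/259⌋ + 1 = ⌊15285/259⌋ + 1 = 59 + 1 = 60
(last selection: 51 + 59×259 = 15332 ≤ 15336; next would be 15591 > 15336)

60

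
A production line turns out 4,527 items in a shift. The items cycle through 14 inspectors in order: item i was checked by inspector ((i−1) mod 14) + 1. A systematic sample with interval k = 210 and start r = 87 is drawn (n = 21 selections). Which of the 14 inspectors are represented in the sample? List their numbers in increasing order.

Consecutive selections differ by k = 210, so their inspector numbers differ by 210 mod 14 = 0.
gcd(210, 14) = 14, so the sample visits 14/14 = 1 distinct residues mod 14.
Start 87 is inspector 3; the inspectors hit are 3.

3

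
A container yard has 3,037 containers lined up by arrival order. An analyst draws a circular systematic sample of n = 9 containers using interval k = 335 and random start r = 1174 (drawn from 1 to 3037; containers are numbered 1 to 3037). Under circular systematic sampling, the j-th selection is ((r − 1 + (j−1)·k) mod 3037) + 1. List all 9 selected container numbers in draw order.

Selection 1: 1174
Selection 2: 1174 + 335 = 1509
Selection 3: 1509 + 335 = 1844
Selection 4: 1844 + 335 = 2179
Selection 5: 2179 + 335 = 2514
Selection 6: 2514 + 335 = 2849
Selection 7: 2849 + 335 = 3184 → 3184 − 3037 = 147
Selection 8: 147 + 335 = 482
Selection 9: 482 + 335 = 817

1174, 1509, 1844, 2179, 2514, 2849, 147, 482, 817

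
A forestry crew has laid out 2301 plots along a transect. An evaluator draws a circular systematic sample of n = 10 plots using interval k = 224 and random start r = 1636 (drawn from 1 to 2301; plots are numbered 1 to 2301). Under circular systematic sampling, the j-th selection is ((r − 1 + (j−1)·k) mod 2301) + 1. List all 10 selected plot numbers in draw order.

1636, 1860, 2084, 7, 231, 455, 679, 903, 1127, 1351

Selection 1: 1636
Selection 2: 1636 + 224 = 1860
Selection 3: 1860 + 224 = 2084
Selection 4: 2084 + 224 = 2308 → 2308 − 2301 = 7
Selection 5: 7 + 224 = 231
Selection 6: 231 + 224 = 455
Selection 7: 455 + 224 = 679
Selection 8: 679 + 224 = 903
Selection 9: 903 + 224 = 1127
Selection 10: 1127 + 224 = 1351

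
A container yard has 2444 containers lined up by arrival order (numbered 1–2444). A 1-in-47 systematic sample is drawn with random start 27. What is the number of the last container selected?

2424

k = 47
52nd selection = r + (52−1)·k = 27 + 51×47 = 27 + 2397 = 2424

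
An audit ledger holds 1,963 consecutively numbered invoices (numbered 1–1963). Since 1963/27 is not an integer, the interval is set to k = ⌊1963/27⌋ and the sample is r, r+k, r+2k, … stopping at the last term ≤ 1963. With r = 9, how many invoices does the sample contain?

k = ⌊1963/27⌋ = 72
Achieved size = ⌊(1963 − 9)/72⌋ + 1 = ⌊1954/72⌋ + 1 = 27 + 1 = 28
(last selection: 9 + 27×72 = 1953 ≤ 1963; next would be 2025 > 1963)

28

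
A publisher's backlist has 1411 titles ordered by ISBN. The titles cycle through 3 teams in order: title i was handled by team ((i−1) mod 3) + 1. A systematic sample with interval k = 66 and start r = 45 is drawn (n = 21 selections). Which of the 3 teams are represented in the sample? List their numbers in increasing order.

3

Consecutive selections differ by k = 66, so their team numbers differ by 66 mod 3 = 0.
gcd(66, 3) = 3, so the sample visits 3/3 = 1 distinct residues mod 3.
Start 45 is team 3; the teams hit are 3.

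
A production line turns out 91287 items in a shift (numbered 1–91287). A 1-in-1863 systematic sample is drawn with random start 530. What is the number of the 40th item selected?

k = 1863
40th selection = r + (40−1)·k = 530 + 39×1863 = 530 + 72657 = 73187

73187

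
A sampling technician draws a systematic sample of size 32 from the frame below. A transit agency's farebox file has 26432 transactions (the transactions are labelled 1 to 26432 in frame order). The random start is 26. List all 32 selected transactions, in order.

k = N/n = 26432/32 = 826
transaction 1: 26
transaction 2: 26 + 826 = 852
transaction 3: 852 + 826 = 1678
transaction 4: 1678 + 826 = 2504
transaction 5: 2504 + 826 = 3330
transaction 6: 3330 + 826 = 4156
transaction 7: 4156 + 826 = 4982
transaction 8: 4982 + 826 = 5808
transaction 9: 5808 + 826 = 6634
transaction 10: 6634 + 826 = 7460
transaction 11: 7460 + 826 = 8286
transaction 12: 8286 + 826 = 9112
transaction 13: 9112 + 826 = 9938
transaction 14: 9938 + 826 = 10764
transaction 15: 10764 + 826 = 11590
transaction 16: 11590 + 826 = 12416
transaction 17: 12416 + 826 = 13242
transaction 18: 13242 + 826 = 14068
transaction 19: 14068 + 826 = 14894
transaction 20: 14894 + 826 = 15720
transaction 21: 15720 + 826 = 16546
transaction 22: 16546 + 826 = 17372
transaction 23: 17372 + 826 = 18198
transaction 24: 18198 + 826 = 19024
transaction 25: 19024 + 826 = 19850
transaction 26: 19850 + 826 = 20676
transaction 27: 20676 + 826 = 21502
transaction 28: 21502 + 826 = 22328
transaction 29: 22328 + 826 = 23154
transaction 30: 23154 + 826 = 23980
transaction 31: 23980 + 826 = 24806
transaction 32: 24806 + 826 = 25632

26, 852, 1678, 2504, 3330, 4156, 4982, 5808, 6634, 7460, 8286, 9112, 9938, 10764, 11590, 12416, 13242, 14068, 14894, 15720, 16546, 17372, 18198, 19024, 19850, 20676, 21502, 22328, 23154, 23980, 24806, 25632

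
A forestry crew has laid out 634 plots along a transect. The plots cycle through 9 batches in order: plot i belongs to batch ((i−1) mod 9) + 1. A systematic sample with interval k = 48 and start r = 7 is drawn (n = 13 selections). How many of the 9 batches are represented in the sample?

Consecutive selections differ by k = 48, so their batch numbers differ by 48 mod 9 = 3.
gcd(48, 9) = 3, so the sample visits 9/3 = 3 distinct residues mod 9.
Start 7 is batch 7; the batches hit are 1, 4, 7.

3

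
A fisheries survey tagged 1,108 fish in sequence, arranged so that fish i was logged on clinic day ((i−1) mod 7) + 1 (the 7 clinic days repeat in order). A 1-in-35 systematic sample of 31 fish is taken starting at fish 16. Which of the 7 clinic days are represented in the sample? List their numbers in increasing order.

2

Consecutive selections differ by k = 35, so their clinic day numbers differ by 35 mod 7 = 0.
gcd(35, 7) = 7, so the sample visits 7/7 = 1 distinct residues mod 7.
Start 16 is clinic day 2; the clinic days hit are 2.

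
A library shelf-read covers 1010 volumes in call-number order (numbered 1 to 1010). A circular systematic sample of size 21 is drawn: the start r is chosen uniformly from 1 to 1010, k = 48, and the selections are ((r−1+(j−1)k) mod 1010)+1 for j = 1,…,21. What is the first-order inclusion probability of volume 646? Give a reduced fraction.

21/1010

For each position j, as r ranges over 1…1010 the j-th selection hits every volume exactly once, so volume 646 is selected for exactly 21 of the 1010 starts.
Inclusion probability = 21/1010.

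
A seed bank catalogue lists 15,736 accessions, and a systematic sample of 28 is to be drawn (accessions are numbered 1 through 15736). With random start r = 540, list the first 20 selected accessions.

540, 1102, 1664, 2226, 2788, 3350, 3912, 4474, 5036, 5598, 6160, 6722, 7284, 7846, 8408, 8970, 9532, 10094, 10656, 11218

k = N/n = 15736/28 = 562
accession 1: 540
accession 2: 540 + 562 = 1102
accession 3: 1102 + 562 = 1664
accession 4: 1664 + 562 = 2226
accession 5: 2226 + 562 = 2788
accession 6: 2788 + 562 = 3350
accession 7: 3350 + 562 = 3912
accession 8: 3912 + 562 = 4474
accession 9: 4474 + 562 = 5036
accession 10: 5036 + 562 = 5598
accession 11: 5598 + 562 = 6160
accession 12: 6160 + 562 = 6722
accession 13: 6722 + 562 = 7284
accession 14: 7284 + 562 = 7846
accession 15: 7846 + 562 = 8408
accession 16: 8408 + 562 = 8970
accession 17: 8970 + 562 = 9532
accession 18: 9532 + 562 = 10094
accession 19: 10094 + 562 = 10656
accession 20: 10656 + 562 = 11218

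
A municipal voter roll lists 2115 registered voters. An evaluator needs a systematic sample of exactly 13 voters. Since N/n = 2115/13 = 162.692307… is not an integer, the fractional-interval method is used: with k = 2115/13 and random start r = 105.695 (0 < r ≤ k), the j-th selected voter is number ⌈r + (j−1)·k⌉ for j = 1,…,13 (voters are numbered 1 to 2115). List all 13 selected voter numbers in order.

106, 269, 432, 594, 757, 920, 1082, 1245, 1408, 1570, 1733, 1896, 2059

j=1: r + 0k = 105.695 → ⌈·⌉ = 106
j=2: r + 1k = 268.387307… → ⌈·⌉ = 269
j=3: r + 2k = 431.079615… → ⌈·⌉ = 432
j=4: r + 3k = 593.771923… → ⌈·⌉ = 594
j=5: r + 4k = 756.464230… → ⌈·⌉ = 757
j=6: r + 5k = 919.156538… → ⌈·⌉ = 920
j=7: r + 6k = 1081.848846… → ⌈·⌉ = 1082
j=8: r + 7k = 1244.541153… → ⌈·⌉ = 1245
j=9: r + 8k = 1407.233461… → ⌈·⌉ = 1408
j=10: r + 9k = 1569.925769… → ⌈·⌉ = 1570
j=11: r + 10k = 1732.618076… → ⌈·⌉ = 1733
j=12: r + 11k = 1895.310384… → ⌈·⌉ = 1896
j=13: r + 12k = 2058.002692… → ⌈·⌉ = 2059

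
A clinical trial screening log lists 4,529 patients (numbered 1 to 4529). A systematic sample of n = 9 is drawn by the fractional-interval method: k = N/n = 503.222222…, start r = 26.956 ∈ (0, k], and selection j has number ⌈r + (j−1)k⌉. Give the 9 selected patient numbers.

27, 531, 1034, 1537, 2040, 2544, 3047, 3550, 4053

j=1: r + 0k = 26.956 → ⌈·⌉ = 27
j=2: r + 1k = 530.178222… → ⌈·⌉ = 531
j=3: r + 2k = 1033.400444… → ⌈·⌉ = 1034
j=4: r + 3k = 1536.622666… → ⌈·⌉ = 1537
j=5: r + 4k = 2039.844888… → ⌈·⌉ = 2040
j=6: r + 5k = 2543.067111… → ⌈·⌉ = 2544
j=7: r + 6k = 3046.289333… → ⌈·⌉ = 3047
j=8: r + 7k = 3549.511555… → ⌈·⌉ = 3550
j=9: r + 8k = 4052.733777… → ⌈·⌉ = 4053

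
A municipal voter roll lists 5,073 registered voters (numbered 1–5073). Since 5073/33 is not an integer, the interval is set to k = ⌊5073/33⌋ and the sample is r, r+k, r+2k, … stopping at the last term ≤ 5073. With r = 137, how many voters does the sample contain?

k = ⌊5073/33⌋ = 153
Achieved size = ⌊(5073 − 137)/153⌋ + 1 = ⌊4936/153⌋ + 1 = 32 + 1 = 33
(last selection: 137 + 32×153 = 5033 ≤ 5073; next would be 5186 > 5073)

33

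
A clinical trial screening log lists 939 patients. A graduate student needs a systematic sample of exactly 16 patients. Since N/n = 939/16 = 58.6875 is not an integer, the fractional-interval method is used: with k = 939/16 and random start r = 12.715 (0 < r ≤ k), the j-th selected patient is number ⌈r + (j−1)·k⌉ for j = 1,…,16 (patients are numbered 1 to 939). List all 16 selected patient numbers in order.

j=1: r + 0k = 12.715 → ⌈·⌉ = 13
j=2: r + 1k = 71.4025 → ⌈·⌉ = 72
j=3: r + 2k = 130.09 → ⌈·⌉ = 131
j=4: r + 3k = 188.7775 → ⌈·⌉ = 189
j=5: r + 4k = 247.465 → ⌈·⌉ = 248
j=6: r + 5k = 306.1525 → ⌈·⌉ = 307
j=7: r + 6k = 364.84 → ⌈·⌉ = 365
j=8: r + 7k = 423.5275 → ⌈·⌉ = 424
j=9: r + 8k = 482.215 → ⌈·⌉ = 483
j=10: r + 9k = 540.9025 → ⌈·⌉ = 541
j=11: r + 10k = 599.59 → ⌈·⌉ = 600
j=12: r + 11k = 658.2775 → ⌈·⌉ = 659
j=13: r + 12k = 716.965 → ⌈·⌉ = 717
j=14: r + 13k = 775.6525 → ⌈·⌉ = 776
j=15: r + 14k = 834.34 → ⌈·⌉ = 835
j=16: r + 15k = 893.0275 → ⌈·⌉ = 894

13, 72, 131, 189, 248, 307, 365, 424, 483, 541, 600, 659, 717, 776, 835, 894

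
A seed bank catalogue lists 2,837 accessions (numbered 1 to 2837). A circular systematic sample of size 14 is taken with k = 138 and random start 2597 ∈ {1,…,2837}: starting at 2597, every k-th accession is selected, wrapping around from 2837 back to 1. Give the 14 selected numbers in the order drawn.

Selection 1: 2597
Selection 2: 2597 + 138 = 2735
Selection 3: 2735 + 138 = 2873 → 2873 − 2837 = 36
Selection 4: 36 + 138 = 174
Selection 5: 174 + 138 = 312
Selection 6: 312 + 138 = 450
Selection 7: 450 + 138 = 588
Selection 8: 588 + 138 = 726
Selection 9: 726 + 138 = 864
Selection 10: 864 + 138 = 1002
Selection 11: 1002 + 138 = 1140
Selection 12: 1140 + 138 = 1278
Selection 13: 1278 + 138 = 1416
Selection 14: 1416 + 138 = 1554

2597, 2735, 36, 174, 312, 450, 588, 726, 864, 1002, 1140, 1278, 1416, 1554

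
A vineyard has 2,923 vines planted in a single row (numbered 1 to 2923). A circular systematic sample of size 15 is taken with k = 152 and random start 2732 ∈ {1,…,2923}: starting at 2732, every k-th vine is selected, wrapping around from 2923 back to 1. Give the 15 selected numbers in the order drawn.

Selection 1: 2732
Selection 2: 2732 + 152 = 2884
Selection 3: 2884 + 152 = 3036 → 3036 − 2923 = 113
Selection 4: 113 + 152 = 265
Selection 5: 265 + 152 = 417
Selection 6: 417 + 152 = 569
Selection 7: 569 + 152 = 721
Selection 8: 721 + 152 = 873
Selection 9: 873 + 152 = 1025
Selection 10: 1025 + 152 = 1177
Selection 11: 1177 + 152 = 1329
Selection 12: 1329 + 152 = 1481
Selection 13: 1481 + 152 = 1633
Selection 14: 1633 + 152 = 1785
Selection 15: 1785 + 152 = 1937

2732, 2884, 113, 265, 417, 569, 721, 873, 1025, 1177, 1329, 1481, 1633, 1785, 1937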